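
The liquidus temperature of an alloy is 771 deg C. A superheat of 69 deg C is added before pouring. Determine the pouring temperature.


Formula: T_pour = T_melt + Superheat
T_pour = 771 + 69 = 840 deg C

840 deg C


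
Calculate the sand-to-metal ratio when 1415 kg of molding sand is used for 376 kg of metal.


Formula: Sand-to-Metal Ratio = W_sand / W_metal
Ratio = 1415 kg / 376 kg = 3.7633

Answer: 3.7633


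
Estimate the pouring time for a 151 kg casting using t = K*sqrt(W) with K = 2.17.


Formula: t = K * sqrt(W)
sqrt(W) = sqrt(151) = 12.28821
t = 2.17 * 12.28821 = 26.6654 s

26.6654 s


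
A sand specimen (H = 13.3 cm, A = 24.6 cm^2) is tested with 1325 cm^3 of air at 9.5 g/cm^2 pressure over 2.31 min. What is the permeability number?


Formula: Permeability Number P = (V * H) / (p * A * t)
Numerator: V * H = 1325 * 13.3 = 17622.5
Denominator: p * A * t = 9.5 * 24.6 * 2.31 = 539.847
P = 17622.5 / 539.847 = 32.6435

Final answer: 32.6435


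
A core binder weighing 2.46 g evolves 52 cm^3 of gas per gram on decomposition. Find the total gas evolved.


Formula: V_gas = W_binder * gas_evolution_rate
V = 2.46 g * 52 cm^3/g = 127.9200 cm^3

Final answer: 127.9200 cm^3


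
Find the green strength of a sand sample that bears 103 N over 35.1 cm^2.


Formula: Compressive Strength = Force / Area
Strength = 103 N / 35.1 cm^2 = 2.9345 N/cm^2


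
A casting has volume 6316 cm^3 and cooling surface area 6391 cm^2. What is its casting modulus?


Formula: Casting Modulus M = V / A
M = 6316 cm^3 / 6391 cm^2 = 0.9883 cm

Answer: 0.9883 cm


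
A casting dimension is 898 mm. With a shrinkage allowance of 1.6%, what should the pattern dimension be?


Formula: L_pattern = L_casting * (1 + shrinkage_rate/100)
Shrinkage factor = 1 + 1.6/100 = 1.016
L_pattern = 898 mm * 1.016 = 912.3680 mm


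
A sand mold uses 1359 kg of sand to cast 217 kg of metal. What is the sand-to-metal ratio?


Formula: Sand-to-Metal Ratio = W_sand / W_metal
Ratio = 1359 kg / 217 kg = 6.2627

Answer: 6.2627


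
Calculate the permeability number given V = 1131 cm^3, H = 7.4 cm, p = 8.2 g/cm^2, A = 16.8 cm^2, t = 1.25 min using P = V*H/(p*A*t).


Formula: Permeability Number P = (V * H) / (p * A * t)
Numerator: V * H = 1131 * 7.4 = 8369.4
Denominator: p * A * t = 8.2 * 16.8 * 1.25 = 172.2
P = 8369.4 / 172.2 = 48.6028

48.6028


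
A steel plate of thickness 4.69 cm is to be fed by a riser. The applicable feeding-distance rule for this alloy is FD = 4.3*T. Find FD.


Formula: FD = 4.3 * T  (riser feeding-distance rule)
FD = 4.3 * 4.69 cm = 20.1670 cm

Answer: 20.1670 cm


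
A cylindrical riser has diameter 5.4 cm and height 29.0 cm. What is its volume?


Formula: V = pi * (D/2)^2 * H  (cylinder volume)
Radius = D/2 = 5.4/2 = 2.7 cm
V = pi * 2.7^2 * 29.0 = 664.1641 cm^3

Final answer: 664.1641 cm^3


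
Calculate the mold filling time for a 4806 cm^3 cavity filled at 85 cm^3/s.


Formula: t_fill = V_mold / Q_flow
t = 4806 cm^3 / 85 cm^3/s = 56.5412 s


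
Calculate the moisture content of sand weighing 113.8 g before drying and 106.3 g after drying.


Formula: MC = (W_wet - W_dry) / W_wet * 100
Water mass = 113.8 - 106.3 = 7.5 g
MC = 7.5 / 113.8 * 100 = 6.5905%

6.5905%


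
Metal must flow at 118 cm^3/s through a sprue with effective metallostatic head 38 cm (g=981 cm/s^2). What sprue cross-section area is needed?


Formula: v = sqrt(2*g*h), A = Q/v
Velocity: v = sqrt(2 * 981 * 38) = sqrt(74556) = 273.0494 cm/s
Sprue area: A = Q / v = 118 / 273.0494 = 0.4322 cm^2

0.4322 cm^2


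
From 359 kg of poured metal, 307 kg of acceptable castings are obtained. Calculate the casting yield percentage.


Formula: Casting Yield = (W_good / W_total) * 100
Yield = (307 kg / 359 kg) * 100 = 85.5153%

Final answer: 85.5153%


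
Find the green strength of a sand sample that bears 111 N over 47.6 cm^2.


Formula: Compressive Strength = Force / Area
Strength = 111 N / 47.6 cm^2 = 2.3319 N/cm^2


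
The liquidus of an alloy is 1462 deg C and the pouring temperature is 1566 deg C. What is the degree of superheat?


Formula: Superheat = T_pour - T_melt
Superheat = 1566 - 1462 = 104 deg C


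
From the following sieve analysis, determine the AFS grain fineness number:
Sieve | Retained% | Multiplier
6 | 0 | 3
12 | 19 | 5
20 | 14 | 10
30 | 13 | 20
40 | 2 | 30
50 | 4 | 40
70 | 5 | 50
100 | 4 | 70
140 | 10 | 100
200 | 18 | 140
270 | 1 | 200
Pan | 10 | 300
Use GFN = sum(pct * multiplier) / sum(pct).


Formula: GFN = sum(pct * multiplier) / sum(pct)
sum(pct * multiplier) = 7965
sum(pct) = 100
GFN = 7965 / 100 = 79.65

79.65


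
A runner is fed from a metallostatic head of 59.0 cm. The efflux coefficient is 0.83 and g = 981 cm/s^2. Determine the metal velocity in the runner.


Formula: v = Cd * sqrt(2 * g * h)  (Torricelli with discharge coefficient)
2*g*h = 2 * 981 * 59.0 = 115758.0 cm^2/s^2
sqrt(115758.0) = 340.23227 cm/s
v = 0.83 * 340.23227 = 282.3928 cm/s

Answer: 282.3928 cm/s


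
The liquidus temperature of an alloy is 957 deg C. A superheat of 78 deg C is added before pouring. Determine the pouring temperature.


Formula: T_pour = T_melt + Superheat
T_pour = 957 + 78 = 1035 deg C

Final answer: 1035 deg C


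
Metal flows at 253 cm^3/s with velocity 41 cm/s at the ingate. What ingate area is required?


Formula: A_ingate = Q / v  (continuity equation)
A = 253 cm^3/s / 41 cm/s = 6.1707 cm^2

Final answer: 6.1707 cm^2


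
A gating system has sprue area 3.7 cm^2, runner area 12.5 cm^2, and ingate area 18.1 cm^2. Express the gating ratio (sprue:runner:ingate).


Sprue:Runner:Ingate = 1 : 12.5/3.7 : 18.1/3.7 = 1:3.38:4.89

Final answer: 1:3.38:4.89


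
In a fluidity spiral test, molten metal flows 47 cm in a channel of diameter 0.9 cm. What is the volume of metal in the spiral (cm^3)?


Formula: V = pi * (d/2)^2 * L  (cylinder volume)
Radius = 0.9/2 = 0.45 cm
V = pi * 0.45^2 * 47 = 29.9001 cm^3

29.9001 cm^3


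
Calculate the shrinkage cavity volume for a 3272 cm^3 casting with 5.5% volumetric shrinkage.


Formula: V_shrink = V_casting * shrinkage_pct / 100
V_shrink = 3272 cm^3 * 5.5 / 100 = 179.9600 cm^3

Final answer: 179.9600 cm^3


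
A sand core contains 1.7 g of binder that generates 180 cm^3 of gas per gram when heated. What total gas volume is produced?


Formula: V_gas = W_binder * gas_evolution_rate
V = 1.7 g * 180 cm^3/g = 306.0000 cm^3

Final answer: 306.0000 cm^3


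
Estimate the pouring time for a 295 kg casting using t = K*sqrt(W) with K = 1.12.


Formula: t = K * sqrt(W)
sqrt(W) = sqrt(295) = 17.17556
t = 1.12 * 17.17556 = 19.2366 s


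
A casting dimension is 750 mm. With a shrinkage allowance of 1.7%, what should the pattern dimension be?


Formula: L_pattern = L_casting * (1 + shrinkage_rate/100)
Shrinkage factor = 1 + 1.7/100 = 1.017
L_pattern = 750 mm * 1.017 = 762.7500 mm


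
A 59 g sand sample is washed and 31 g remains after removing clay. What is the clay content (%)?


Formula: Clay% = (W_total - W_washed) / W_total * 100
Clay mass = 59 - 31 = 28 g
Clay% = 28 / 59 * 100 = 47.4576%

47.4576%


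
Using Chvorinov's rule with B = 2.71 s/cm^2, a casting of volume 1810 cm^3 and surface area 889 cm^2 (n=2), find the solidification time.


Formula: t_s = B * (V/A)^n  (Chvorinov's rule, n=2)
Modulus M = V/A = 1810/889 = 2.035996 cm
M^2 = 2.035996^2 = 4.145280 cm^2
t_s = 2.71 * 4.145280 = 11.2337 s


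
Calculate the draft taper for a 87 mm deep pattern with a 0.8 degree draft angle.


Formula: taper = depth * tan(draft_angle)
tan(0.8 deg) = 0.0139635
taper = 87 mm * 0.0139635 = 1.2148 mm

1.2148 mm


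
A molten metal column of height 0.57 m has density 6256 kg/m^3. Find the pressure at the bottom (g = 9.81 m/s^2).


Formula: P = rho * g * h
rho * g = 6256 * 9.81 = 61371.36 N/m^3
P = 61371.36 * 0.57 = 34981.6752 Pa


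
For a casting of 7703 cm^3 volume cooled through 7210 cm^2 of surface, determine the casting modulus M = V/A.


Formula: Casting Modulus M = V / A
M = 7703 cm^3 / 7210 cm^2 = 1.0684 cm

Answer: 1.0684 cm


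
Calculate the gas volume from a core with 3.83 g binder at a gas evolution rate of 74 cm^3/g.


Formula: V_gas = W_binder * gas_evolution_rate
V = 3.83 g * 74 cm^3/g = 283.4200 cm^3

283.4200 cm^3


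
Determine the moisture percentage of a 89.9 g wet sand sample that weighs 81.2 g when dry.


Formula: MC = (W_wet - W_dry) / W_wet * 100
Water mass = 89.9 - 81.2 = 8.7 g
MC = 8.7 / 89.9 * 100 = 9.6774%


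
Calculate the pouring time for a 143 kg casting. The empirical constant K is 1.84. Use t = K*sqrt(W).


Formula: t = K * sqrt(W)
sqrt(W) = sqrt(143) = 11.95826
t = 1.84 * 11.95826 = 22.0032 s

Answer: 22.0032 s


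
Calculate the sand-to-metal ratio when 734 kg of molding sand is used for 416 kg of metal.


Formula: Sand-to-Metal Ratio = W_sand / W_metal
Ratio = 734 kg / 416 kg = 1.7644

1.7644


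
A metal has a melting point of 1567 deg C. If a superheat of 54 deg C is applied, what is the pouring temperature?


Formula: T_pour = T_melt + Superheat
T_pour = 1567 + 54 = 1621 deg C


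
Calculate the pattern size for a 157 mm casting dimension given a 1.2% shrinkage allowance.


Formula: L_pattern = L_casting * (1 + shrinkage_rate/100)
Shrinkage factor = 1 + 1.2/100 = 1.012
L_pattern = 157 mm * 1.012 = 158.8840 mm

Answer: 158.8840 mm


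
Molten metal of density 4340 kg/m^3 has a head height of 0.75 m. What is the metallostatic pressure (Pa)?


Formula: P = rho * g * h
rho * g = 4340 * 9.81 = 42575.4 N/m^3
P = 42575.4 * 0.75 = 31931.5500 Pa


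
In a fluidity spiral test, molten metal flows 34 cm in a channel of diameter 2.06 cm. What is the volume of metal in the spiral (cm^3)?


Formula: V = pi * (d/2)^2 * L  (cylinder volume)
Radius = 2.06/2 = 1.03 cm
V = pi * 1.03^2 * 34 = 113.3191 cm^3


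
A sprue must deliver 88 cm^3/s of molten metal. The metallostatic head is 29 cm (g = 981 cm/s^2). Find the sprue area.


Formula: v = sqrt(2*g*h), A = Q/v
Velocity: v = sqrt(2 * 981 * 29) = sqrt(56898) = 238.5330 cm/s
Sprue area: A = Q / v = 88 / 238.5330 = 0.3689 cm^2

0.3689 cm^2


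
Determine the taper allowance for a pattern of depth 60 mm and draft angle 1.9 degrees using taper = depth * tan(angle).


Formula: taper = depth * tan(draft_angle)
tan(1.9 deg) = 0.0331734
taper = 60 mm * 0.0331734 = 1.9904 mm

Final answer: 1.9904 mm


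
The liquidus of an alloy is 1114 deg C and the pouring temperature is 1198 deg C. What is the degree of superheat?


Formula: Superheat = T_pour - T_melt
Superheat = 1198 - 1114 = 84 deg C

84 deg C


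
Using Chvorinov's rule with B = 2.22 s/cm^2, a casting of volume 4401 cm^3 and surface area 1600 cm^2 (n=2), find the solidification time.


Formula: t_s = B * (V/A)^n  (Chvorinov's rule, n=2)
Modulus M = V/A = 4401/1600 = 2.750625 cm
M^2 = 2.750625^2 = 7.565938 cm^2
t_s = 2.22 * 7.565938 = 16.7964 s

16.7964 s


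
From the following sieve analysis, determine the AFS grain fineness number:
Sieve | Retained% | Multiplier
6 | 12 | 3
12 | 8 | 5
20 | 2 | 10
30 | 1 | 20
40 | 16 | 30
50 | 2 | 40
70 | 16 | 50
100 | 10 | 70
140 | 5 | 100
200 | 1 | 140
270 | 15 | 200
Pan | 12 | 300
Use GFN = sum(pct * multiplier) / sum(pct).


Formula: GFN = sum(pct * multiplier) / sum(pct)
sum(pct * multiplier) = 9416
sum(pct) = 100
GFN = 9416 / 100 = 94.16

Final answer: 94.16


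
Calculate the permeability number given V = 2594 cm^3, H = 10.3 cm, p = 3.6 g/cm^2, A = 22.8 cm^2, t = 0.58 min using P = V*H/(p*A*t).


Formula: Permeability Number P = (V * H) / (p * A * t)
Numerator: V * H = 2594 * 10.3 = 26718.2
Denominator: p * A * t = 3.6 * 22.8 * 0.58 = 47.6064
P = 26718.2 / 47.6064 = 561.2313

Final answer: 561.2313


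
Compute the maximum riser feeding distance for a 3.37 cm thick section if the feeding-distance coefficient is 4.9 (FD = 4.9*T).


Formula: FD = 4.9 * T  (riser feeding-distance rule)
FD = 4.9 * 3.37 cm = 16.5130 cm

16.5130 cm


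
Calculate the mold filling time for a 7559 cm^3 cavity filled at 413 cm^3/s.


Formula: t_fill = V_mold / Q_flow
t = 7559 cm^3 / 413 cm^3/s = 18.3027 s

Final answer: 18.3027 s


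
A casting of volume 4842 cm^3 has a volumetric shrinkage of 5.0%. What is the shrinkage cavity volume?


Formula: V_shrink = V_casting * shrinkage_pct / 100
V_shrink = 4842 cm^3 * 5.0 / 100 = 242.1000 cm^3

242.1000 cm^3


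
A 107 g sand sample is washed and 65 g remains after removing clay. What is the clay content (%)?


Formula: Clay% = (W_total - W_washed) / W_total * 100
Clay mass = 107 - 65 = 42 g
Clay% = 42 / 107 * 100 = 39.2523%


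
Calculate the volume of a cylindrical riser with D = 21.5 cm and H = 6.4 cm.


Formula: V = pi * (D/2)^2 * H  (cylinder volume)
Radius = D/2 = 21.5/2 = 10.75 cm
V = pi * 10.75^2 * 6.4 = 2323.5219 cm^3

Answer: 2323.5219 cm^3


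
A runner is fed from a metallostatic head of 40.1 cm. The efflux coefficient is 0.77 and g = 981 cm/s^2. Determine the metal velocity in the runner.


Formula: v = Cd * sqrt(2 * g * h)  (Torricelli with discharge coefficient)
2*g*h = 2 * 981 * 40.1 = 78676.2 cm^2/s^2
sqrt(78676.2) = 280.49278 cm/s
v = 0.77 * 280.49278 = 215.9794 cm/s

Answer: 215.9794 cm/s


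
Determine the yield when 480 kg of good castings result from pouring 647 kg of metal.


Formula: Casting Yield = (W_good / W_total) * 100
Yield = (480 kg / 647 kg) * 100 = 74.1886%

Answer: 74.1886%


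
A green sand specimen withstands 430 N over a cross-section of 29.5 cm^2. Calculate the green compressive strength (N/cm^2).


Formula: Compressive Strength = Force / Area
Strength = 430 N / 29.5 cm^2 = 14.5763 N/cm^2

Final answer: 14.5763 N/cm^2


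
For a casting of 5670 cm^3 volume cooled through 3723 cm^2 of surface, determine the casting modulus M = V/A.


Formula: Casting Modulus M = V / A
M = 5670 cm^3 / 3723 cm^2 = 1.5230 cm

Final answer: 1.5230 cm


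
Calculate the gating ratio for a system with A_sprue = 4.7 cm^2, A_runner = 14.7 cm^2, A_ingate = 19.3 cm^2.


Sprue:Runner:Ingate = 1 : 14.7/4.7 : 19.3/4.7 = 1:3.13:4.11

Answer: 1:3.13:4.11


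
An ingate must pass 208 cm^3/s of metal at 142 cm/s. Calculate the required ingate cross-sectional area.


Formula: A_ingate = Q / v  (continuity equation)
A = 208 cm^3/s / 142 cm/s = 1.4648 cm^2


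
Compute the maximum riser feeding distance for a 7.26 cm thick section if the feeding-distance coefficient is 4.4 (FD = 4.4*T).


Formula: FD = 4.4 * T  (riser feeding-distance rule)
FD = 4.4 * 7.26 cm = 31.9440 cm

31.9440 cm


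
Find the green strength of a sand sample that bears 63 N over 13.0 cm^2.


Formula: Compressive Strength = Force / Area
Strength = 63 N / 13.0 cm^2 = 4.8462 N/cm^2

4.8462 N/cm^2


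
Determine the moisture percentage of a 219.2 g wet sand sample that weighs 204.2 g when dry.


Formula: MC = (W_wet - W_dry) / W_wet * 100
Water mass = 219.2 - 204.2 = 15.0 g
MC = 15.0 / 219.2 * 100 = 6.8431%

6.8431%


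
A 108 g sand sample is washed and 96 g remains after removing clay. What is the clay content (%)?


Formula: Clay% = (W_total - W_washed) / W_total * 100
Clay mass = 108 - 96 = 12 g
Clay% = 12 / 108 * 100 = 11.1111%

Answer: 11.1111%


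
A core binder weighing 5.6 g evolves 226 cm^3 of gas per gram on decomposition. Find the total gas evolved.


Formula: V_gas = W_binder * gas_evolution_rate
V = 5.6 g * 226 cm^3/g = 1265.6000 cm^3


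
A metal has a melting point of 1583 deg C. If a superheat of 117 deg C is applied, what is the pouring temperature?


Formula: T_pour = T_melt + Superheat
T_pour = 1583 + 117 = 1700 deg C


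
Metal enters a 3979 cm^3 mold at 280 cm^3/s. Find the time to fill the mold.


Formula: t_fill = V_mold / Q_flow
t = 3979 cm^3 / 280 cm^3/s = 14.2107 s

Final answer: 14.2107 s


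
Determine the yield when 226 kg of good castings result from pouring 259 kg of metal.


Formula: Casting Yield = (W_good / W_total) * 100
Yield = (226 kg / 259 kg) * 100 = 87.2587%

87.2587%


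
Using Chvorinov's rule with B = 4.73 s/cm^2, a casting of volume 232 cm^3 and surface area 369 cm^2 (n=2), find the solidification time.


Formula: t_s = B * (V/A)^n  (Chvorinov's rule, n=2)
Modulus M = V/A = 232/369 = 0.628726 cm
M^2 = 0.628726^2 = 0.395296 cm^2
t_s = 4.73 * 0.395296 = 1.8698 s

Final answer: 1.8698 s


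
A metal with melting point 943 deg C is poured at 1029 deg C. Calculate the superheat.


Formula: Superheat = T_pour - T_melt
Superheat = 1029 - 943 = 86 deg C

86 deg C


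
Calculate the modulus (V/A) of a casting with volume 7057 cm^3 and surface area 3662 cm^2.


Formula: Casting Modulus M = V / A
M = 7057 cm^3 / 3662 cm^2 = 1.9271 cm

Answer: 1.9271 cm


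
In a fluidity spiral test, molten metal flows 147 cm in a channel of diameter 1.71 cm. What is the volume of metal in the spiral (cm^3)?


Formula: V = pi * (d/2)^2 * L  (cylinder volume)
Radius = 1.71/2 = 0.855 cm
V = pi * 0.855^2 * 147 = 337.5977 cm^3


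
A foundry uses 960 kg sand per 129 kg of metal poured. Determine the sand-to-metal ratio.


Formula: Sand-to-Metal Ratio = W_sand / W_metal
Ratio = 960 kg / 129 kg = 7.4419

Final answer: 7.4419


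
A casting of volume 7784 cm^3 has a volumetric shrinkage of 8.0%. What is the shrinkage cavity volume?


Formula: V_shrink = V_casting * shrinkage_pct / 100
V_shrink = 7784 cm^3 * 8.0 / 100 = 622.7200 cm^3


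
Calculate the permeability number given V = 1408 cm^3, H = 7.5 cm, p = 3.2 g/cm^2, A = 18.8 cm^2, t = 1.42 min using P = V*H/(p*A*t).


Formula: Permeability Number P = (V * H) / (p * A * t)
Numerator: V * H = 1408 * 7.5 = 10560.0
Denominator: p * A * t = 3.2 * 18.8 * 1.42 = 85.4272
P = 10560.0 / 85.4272 = 123.6140

Answer: 123.6140


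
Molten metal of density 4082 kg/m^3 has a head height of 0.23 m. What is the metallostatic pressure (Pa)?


Formula: P = rho * g * h
rho * g = 4082 * 9.81 = 40044.42 N/m^3
P = 40044.42 * 0.23 = 9210.2166 Pa


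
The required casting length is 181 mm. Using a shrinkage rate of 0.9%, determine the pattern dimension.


Formula: L_pattern = L_casting * (1 + shrinkage_rate/100)
Shrinkage factor = 1 + 0.9/100 = 1.009
L_pattern = 181 mm * 1.009 = 182.6290 mm

Final answer: 182.6290 mm


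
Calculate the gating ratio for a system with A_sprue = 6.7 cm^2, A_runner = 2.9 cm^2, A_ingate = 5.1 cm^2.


Sprue:Runner:Ingate = 1 : 2.9/6.7 : 5.1/6.7 = 1:0.43:0.76

1:0.43:0.76


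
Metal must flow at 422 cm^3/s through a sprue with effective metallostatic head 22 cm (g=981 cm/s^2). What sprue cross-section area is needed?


Formula: v = sqrt(2*g*h), A = Q/v
Velocity: v = sqrt(2 * 981 * 22) = sqrt(43164) = 207.7595 cm/s
Sprue area: A = Q / v = 422 / 207.7595 = 2.0312 cm^2

Answer: 2.0312 cm^2


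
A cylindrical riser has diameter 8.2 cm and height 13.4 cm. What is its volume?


Formula: V = pi * (D/2)^2 * H  (cylinder volume)
Radius = D/2 = 8.2/2 = 4.1 cm
V = pi * 4.1^2 * 13.4 = 707.6563 cm^3

Final answer: 707.6563 cm^3


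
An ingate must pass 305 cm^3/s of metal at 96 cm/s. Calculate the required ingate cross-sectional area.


Formula: A_ingate = Q / v  (continuity equation)
A = 305 cm^3/s / 96 cm/s = 3.1771 cm^2

Final answer: 3.1771 cm^2


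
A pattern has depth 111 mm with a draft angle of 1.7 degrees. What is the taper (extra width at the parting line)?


Formula: taper = depth * tan(draft_angle)
tan(1.7 deg) = 0.0296793
taper = 111 mm * 0.0296793 = 3.2944 mm

Final answer: 3.2944 mm


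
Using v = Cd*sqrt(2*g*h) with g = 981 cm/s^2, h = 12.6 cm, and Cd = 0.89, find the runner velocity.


Formula: v = Cd * sqrt(2 * g * h)  (Torricelli with discharge coefficient)
2*g*h = 2 * 981 * 12.6 = 24721.2 cm^2/s^2
sqrt(24721.2) = 157.22977 cm/s
v = 0.89 * 157.22977 = 139.9345 cm/s


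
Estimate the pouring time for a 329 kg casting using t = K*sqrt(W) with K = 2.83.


Formula: t = K * sqrt(W)
sqrt(W) = sqrt(329) = 18.13836
t = 2.83 * 18.13836 = 51.3316 s

Final answer: 51.3316 s


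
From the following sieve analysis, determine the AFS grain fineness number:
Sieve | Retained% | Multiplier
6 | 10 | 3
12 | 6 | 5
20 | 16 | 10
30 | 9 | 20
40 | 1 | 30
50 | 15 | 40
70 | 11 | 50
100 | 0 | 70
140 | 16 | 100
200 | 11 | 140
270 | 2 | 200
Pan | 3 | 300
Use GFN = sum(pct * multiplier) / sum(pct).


Formula: GFN = sum(pct * multiplier) / sum(pct)
sum(pct * multiplier) = 6020
sum(pct) = 100
GFN = 6020 / 100 = 60.20


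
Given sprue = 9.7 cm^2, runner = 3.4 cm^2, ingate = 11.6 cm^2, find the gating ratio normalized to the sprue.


Sprue:Runner:Ingate = 1 : 3.4/9.7 : 11.6/9.7 = 1:0.35:1.20


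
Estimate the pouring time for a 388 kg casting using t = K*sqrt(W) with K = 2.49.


Formula: t = K * sqrt(W)
sqrt(W) = sqrt(388) = 19.69772
t = 2.49 * 19.69772 = 49.0473 s

Answer: 49.0473 s


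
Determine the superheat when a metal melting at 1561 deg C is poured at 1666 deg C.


Formula: Superheat = T_pour - T_melt
Superheat = 1666 - 1561 = 105 deg C

Final answer: 105 deg C


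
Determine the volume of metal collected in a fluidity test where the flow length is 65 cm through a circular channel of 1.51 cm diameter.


Formula: V = pi * (d/2)^2 * L  (cylinder volume)
Radius = 1.51/2 = 0.755 cm
V = pi * 0.755^2 * 65 = 116.4011 cm^3


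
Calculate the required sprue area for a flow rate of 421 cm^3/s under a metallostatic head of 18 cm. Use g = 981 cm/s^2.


Formula: v = sqrt(2*g*h), A = Q/v
Velocity: v = sqrt(2 * 981 * 18) = sqrt(35316) = 187.9255 cm/s
Sprue area: A = Q / v = 421 / 187.9255 = 2.2402 cm^2

Final answer: 2.2402 cm^2


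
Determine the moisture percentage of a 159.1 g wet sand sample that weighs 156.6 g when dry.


Formula: MC = (W_wet - W_dry) / W_wet * 100
Water mass = 159.1 - 156.6 = 2.5 g
MC = 2.5 / 159.1 * 100 = 1.5713%

Final answer: 1.5713%


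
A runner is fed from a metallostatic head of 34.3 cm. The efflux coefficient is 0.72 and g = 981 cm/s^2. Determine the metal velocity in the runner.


Formula: v = Cd * sqrt(2 * g * h)  (Torricelli with discharge coefficient)
2*g*h = 2 * 981 * 34.3 = 67296.6 cm^2/s^2
sqrt(67296.6) = 259.41588 cm/s
v = 0.72 * 259.41588 = 186.7794 cm/s

Answer: 186.7794 cm/s


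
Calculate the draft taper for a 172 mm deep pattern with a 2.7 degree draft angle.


Formula: taper = depth * tan(draft_angle)
tan(2.7 deg) = 0.0471588
taper = 172 mm * 0.0471588 = 8.1113 mm


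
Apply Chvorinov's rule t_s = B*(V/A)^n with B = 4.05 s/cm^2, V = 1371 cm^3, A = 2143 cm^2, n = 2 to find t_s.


Formula: t_s = B * (V/A)^n  (Chvorinov's rule, n=2)
Modulus M = V/A = 1371/2143 = 0.639757 cm
M^2 = 0.639757^2 = 0.409289 cm^2
t_s = 4.05 * 0.409289 = 1.6576 s

Answer: 1.6576 s


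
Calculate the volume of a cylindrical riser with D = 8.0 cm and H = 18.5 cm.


Formula: V = pi * (D/2)^2 * H  (cylinder volume)
Radius = D/2 = 8.0/2 = 4.0 cm
V = pi * 4.0^2 * 18.5 = 929.9114 cm^3

Final answer: 929.9114 cm^3


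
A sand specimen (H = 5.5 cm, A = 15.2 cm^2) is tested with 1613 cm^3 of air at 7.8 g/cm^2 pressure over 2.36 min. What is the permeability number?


Formula: Permeability Number P = (V * H) / (p * A * t)
Numerator: V * H = 1613 * 5.5 = 8871.5
Denominator: p * A * t = 7.8 * 15.2 * 2.36 = 279.8016
P = 8871.5 / 279.8016 = 31.7064

Final answer: 31.7064


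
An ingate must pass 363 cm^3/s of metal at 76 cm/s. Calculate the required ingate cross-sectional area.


Formula: A_ingate = Q / v  (continuity equation)
A = 363 cm^3/s / 76 cm/s = 4.7763 cm^2

4.7763 cm^2


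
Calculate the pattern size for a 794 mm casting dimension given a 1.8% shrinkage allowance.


Formula: L_pattern = L_casting * (1 + shrinkage_rate/100)
Shrinkage factor = 1 + 1.8/100 = 1.018
L_pattern = 794 mm * 1.018 = 808.2920 mm


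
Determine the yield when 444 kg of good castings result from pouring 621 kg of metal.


Formula: Casting Yield = (W_good / W_total) * 100
Yield = (444 kg / 621 kg) * 100 = 71.4976%

Answer: 71.4976%


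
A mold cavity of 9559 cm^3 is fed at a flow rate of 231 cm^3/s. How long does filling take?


Formula: t_fill = V_mold / Q_flow
t = 9559 cm^3 / 231 cm^3/s = 41.3810 s


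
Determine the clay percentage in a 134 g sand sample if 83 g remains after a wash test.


Formula: Clay% = (W_total - W_washed) / W_total * 100
Clay mass = 134 - 83 = 51 g
Clay% = 51 / 134 * 100 = 38.0597%

Answer: 38.0597%


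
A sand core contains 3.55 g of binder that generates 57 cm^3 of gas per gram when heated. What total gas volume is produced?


Formula: V_gas = W_binder * gas_evolution_rate
V = 3.55 g * 57 cm^3/g = 202.3500 cm^3

202.3500 cm^3


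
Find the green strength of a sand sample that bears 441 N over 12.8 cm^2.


Formula: Compressive Strength = Force / Area
Strength = 441 N / 12.8 cm^2 = 34.4531 N/cm^2

Answer: 34.4531 N/cm^2


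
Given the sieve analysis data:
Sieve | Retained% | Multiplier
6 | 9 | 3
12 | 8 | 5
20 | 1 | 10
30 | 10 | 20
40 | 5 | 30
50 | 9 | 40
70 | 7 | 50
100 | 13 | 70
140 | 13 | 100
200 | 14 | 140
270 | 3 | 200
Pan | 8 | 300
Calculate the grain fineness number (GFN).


Formula: GFN = sum(pct * multiplier) / sum(pct)
sum(pct * multiplier) = 8307
sum(pct) = 100
GFN = 8307 / 100 = 83.07


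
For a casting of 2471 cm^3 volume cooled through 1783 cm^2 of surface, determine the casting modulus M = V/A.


Formula: Casting Modulus M = V / A
M = 2471 cm^3 / 1783 cm^2 = 1.3859 cm

1.3859 cm


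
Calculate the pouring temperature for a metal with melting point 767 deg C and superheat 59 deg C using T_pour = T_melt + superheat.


Formula: T_pour = T_melt + Superheat
T_pour = 767 + 59 = 826 deg C

Answer: 826 deg C


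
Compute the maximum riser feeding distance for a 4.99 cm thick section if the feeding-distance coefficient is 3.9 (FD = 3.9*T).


Formula: FD = 3.9 * T  (riser feeding-distance rule)
FD = 3.9 * 4.99 cm = 19.4610 cm

19.4610 cm


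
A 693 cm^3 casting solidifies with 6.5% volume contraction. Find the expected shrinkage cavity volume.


Formula: V_shrink = V_casting * shrinkage_pct / 100
V_shrink = 693 cm^3 * 6.5 / 100 = 45.0450 cm^3

Answer: 45.0450 cm^3


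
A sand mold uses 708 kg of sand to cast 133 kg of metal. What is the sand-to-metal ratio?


Formula: Sand-to-Metal Ratio = W_sand / W_metal
Ratio = 708 kg / 133 kg = 5.3233

Answer: 5.3233


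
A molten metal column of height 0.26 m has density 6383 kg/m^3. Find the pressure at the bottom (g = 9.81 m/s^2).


Formula: P = rho * g * h
rho * g = 6383 * 9.81 = 62617.23 N/m^3
P = 62617.23 * 0.26 = 16280.4798 Pa

Final answer: 16280.4798 Pa


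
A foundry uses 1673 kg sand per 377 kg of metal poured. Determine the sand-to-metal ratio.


Formula: Sand-to-Metal Ratio = W_sand / W_metal
Ratio = 1673 kg / 377 kg = 4.4377

Answer: 4.4377


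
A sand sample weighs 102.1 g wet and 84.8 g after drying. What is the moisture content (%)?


Formula: MC = (W_wet - W_dry) / W_wet * 100
Water mass = 102.1 - 84.8 = 17.3 g
MC = 17.3 / 102.1 * 100 = 16.9442%

Answer: 16.9442%


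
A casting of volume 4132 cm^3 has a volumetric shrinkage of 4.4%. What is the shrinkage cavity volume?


Formula: V_shrink = V_casting * shrinkage_pct / 100
V_shrink = 4132 cm^3 * 4.4 / 100 = 181.8080 cm^3

181.8080 cm^3


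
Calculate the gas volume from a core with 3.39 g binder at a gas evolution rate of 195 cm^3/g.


Formula: V_gas = W_binder * gas_evolution_rate
V = 3.39 g * 195 cm^3/g = 661.0500 cm^3


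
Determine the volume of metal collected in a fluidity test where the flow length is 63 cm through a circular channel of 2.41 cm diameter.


Formula: V = pi * (d/2)^2 * L  (cylinder volume)
Radius = 2.41/2 = 1.205 cm
V = pi * 1.205^2 * 63 = 287.3853 cm^3

Answer: 287.3853 cm^3


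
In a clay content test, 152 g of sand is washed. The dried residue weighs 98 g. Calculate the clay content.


Formula: Clay% = (W_total - W_washed) / W_total * 100
Clay mass = 152 - 98 = 54 g
Clay% = 54 / 152 * 100 = 35.5263%

Answer: 35.5263%


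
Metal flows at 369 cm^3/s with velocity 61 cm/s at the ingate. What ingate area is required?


Formula: A_ingate = Q / v  (continuity equation)
A = 369 cm^3/s / 61 cm/s = 6.0492 cm^2

Answer: 6.0492 cm^2


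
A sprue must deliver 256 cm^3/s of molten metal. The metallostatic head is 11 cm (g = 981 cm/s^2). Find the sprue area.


Formula: v = sqrt(2*g*h), A = Q/v
Velocity: v = sqrt(2 * 981 * 11) = sqrt(21582) = 146.9081 cm/s
Sprue area: A = Q / v = 256 / 146.9081 = 1.7426 cm^2

1.7426 cm^2


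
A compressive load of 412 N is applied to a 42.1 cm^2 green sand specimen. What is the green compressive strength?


Formula: Compressive Strength = Force / Area
Strength = 412 N / 42.1 cm^2 = 9.7862 N/cm^2

Answer: 9.7862 N/cm^2


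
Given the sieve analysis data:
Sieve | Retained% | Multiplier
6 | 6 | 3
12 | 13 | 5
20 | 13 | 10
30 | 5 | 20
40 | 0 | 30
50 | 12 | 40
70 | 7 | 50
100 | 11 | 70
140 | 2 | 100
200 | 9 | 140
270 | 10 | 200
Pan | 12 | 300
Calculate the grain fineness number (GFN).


Formula: GFN = sum(pct * multiplier) / sum(pct)
sum(pct * multiplier) = 8973
sum(pct) = 100
GFN = 8973 / 100 = 89.73

Answer: 89.73


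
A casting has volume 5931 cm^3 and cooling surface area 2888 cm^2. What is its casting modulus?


Formula: Casting Modulus M = V / A
M = 5931 cm^3 / 2888 cm^2 = 2.0537 cm

2.0537 cm


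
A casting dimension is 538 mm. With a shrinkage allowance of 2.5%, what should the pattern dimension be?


Formula: L_pattern = L_casting * (1 + shrinkage_rate/100)
Shrinkage factor = 1 + 2.5/100 = 1.025
L_pattern = 538 mm * 1.025 = 551.4500 mm

Answer: 551.4500 mm


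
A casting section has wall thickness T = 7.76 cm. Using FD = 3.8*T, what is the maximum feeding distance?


Formula: FD = 3.8 * T  (riser feeding-distance rule)
FD = 3.8 * 7.76 cm = 29.4880 cm


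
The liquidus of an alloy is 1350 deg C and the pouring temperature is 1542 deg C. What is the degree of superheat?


Formula: Superheat = T_pour - T_melt
Superheat = 1542 - 1350 = 192 deg C

Answer: 192 deg C


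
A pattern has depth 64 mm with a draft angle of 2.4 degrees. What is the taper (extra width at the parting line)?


Formula: taper = depth * tan(draft_angle)
tan(2.4 deg) = 0.0419124
taper = 64 mm * 0.0419124 = 2.6824 mm

Answer: 2.6824 mm


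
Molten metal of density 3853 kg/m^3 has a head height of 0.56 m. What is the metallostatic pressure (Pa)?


Formula: P = rho * g * h
rho * g = 3853 * 9.81 = 37797.93 N/m^3
P = 37797.93 * 0.56 = 21166.8408 Pa

Final answer: 21166.8408 Pa


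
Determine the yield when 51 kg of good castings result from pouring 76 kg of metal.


Formula: Casting Yield = (W_good / W_total) * 100
Yield = (51 kg / 76 kg) * 100 = 67.1053%

67.1053%


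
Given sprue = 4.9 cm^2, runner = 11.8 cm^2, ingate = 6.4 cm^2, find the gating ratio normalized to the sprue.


Sprue:Runner:Ingate = 1 : 11.8/4.9 : 6.4/4.9 = 1:2.41:1.31

Answer: 1:2.41:1.31


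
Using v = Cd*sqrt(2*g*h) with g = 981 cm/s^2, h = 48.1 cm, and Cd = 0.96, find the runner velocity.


Formula: v = Cd * sqrt(2 * g * h)  (Torricelli with discharge coefficient)
2*g*h = 2 * 981 * 48.1 = 94372.2 cm^2/s^2
sqrt(94372.2) = 307.20059 cm/s
v = 0.96 * 307.20059 = 294.9126 cm/s

Answer: 294.9126 cm/s


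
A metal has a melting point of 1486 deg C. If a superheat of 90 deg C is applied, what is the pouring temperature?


Formula: T_pour = T_melt + Superheat
T_pour = 1486 + 90 = 1576 deg C

Answer: 1576 deg C


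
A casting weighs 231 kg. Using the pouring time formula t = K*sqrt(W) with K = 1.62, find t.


Formula: t = K * sqrt(W)
sqrt(W) = sqrt(231) = 15.19868
t = 1.62 * 15.19868 = 24.6219 s


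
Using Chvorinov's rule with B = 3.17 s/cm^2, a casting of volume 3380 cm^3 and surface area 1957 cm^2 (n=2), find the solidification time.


Formula: t_s = B * (V/A)^n  (Chvorinov's rule, n=2)
Modulus M = V/A = 3380/1957 = 1.727133 cm
M^2 = 1.727133^2 = 2.982988 cm^2
t_s = 3.17 * 2.982988 = 9.4561 s


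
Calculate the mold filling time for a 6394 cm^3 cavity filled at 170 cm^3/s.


Formula: t_fill = V_mold / Q_flow
t = 6394 cm^3 / 170 cm^3/s = 37.6118 s


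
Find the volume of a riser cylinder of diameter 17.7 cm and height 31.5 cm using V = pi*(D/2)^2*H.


Formula: V = pi * (D/2)^2 * H  (cylinder volume)
Radius = D/2 = 17.7/2 = 8.85 cm
V = pi * 8.85^2 * 31.5 = 7750.8078 cm^3

Final answer: 7750.8078 cm^3


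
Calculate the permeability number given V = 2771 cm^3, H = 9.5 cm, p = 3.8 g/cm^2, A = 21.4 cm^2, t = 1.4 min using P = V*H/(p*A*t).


Formula: Permeability Number P = (V * H) / (p * A * t)
Numerator: V * H = 2771 * 9.5 = 26324.5
Denominator: p * A * t = 3.8 * 21.4 * 1.4 = 113.848
P = 26324.5 / 113.848 = 231.2250

Answer: 231.2250


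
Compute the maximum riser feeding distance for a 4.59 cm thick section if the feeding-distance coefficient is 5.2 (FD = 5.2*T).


Formula: FD = 5.2 * T  (riser feeding-distance rule)
FD = 5.2 * 4.59 cm = 23.8680 cm


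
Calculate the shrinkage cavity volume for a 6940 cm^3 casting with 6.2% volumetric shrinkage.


Formula: V_shrink = V_casting * shrinkage_pct / 100
V_shrink = 6940 cm^3 * 6.2 / 100 = 430.2800 cm^3

Answer: 430.2800 cm^3


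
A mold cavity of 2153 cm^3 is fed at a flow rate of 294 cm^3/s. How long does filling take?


Formula: t_fill = V_mold / Q_flow
t = 2153 cm^3 / 294 cm^3/s = 7.3231 s

Final answer: 7.3231 s


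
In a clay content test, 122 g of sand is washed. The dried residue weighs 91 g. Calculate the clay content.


Formula: Clay% = (W_total - W_washed) / W_total * 100
Clay mass = 122 - 91 = 31 g
Clay% = 31 / 122 * 100 = 25.4098%

Answer: 25.4098%


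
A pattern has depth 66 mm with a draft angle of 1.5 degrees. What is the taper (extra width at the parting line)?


Formula: taper = depth * tan(draft_angle)
tan(1.5 deg) = 0.0261859
taper = 66 mm * 0.0261859 = 1.7283 mm

Answer: 1.7283 mm


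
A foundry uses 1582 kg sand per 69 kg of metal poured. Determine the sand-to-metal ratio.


Formula: Sand-to-Metal Ratio = W_sand / W_metal
Ratio = 1582 kg / 69 kg = 22.9275

22.9275


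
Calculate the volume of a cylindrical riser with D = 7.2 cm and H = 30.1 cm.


Formula: V = pi * (D/2)^2 * H  (cylinder volume)
Radius = D/2 = 7.2/2 = 3.6 cm
V = pi * 3.6^2 * 30.1 = 1225.5227 cm^3


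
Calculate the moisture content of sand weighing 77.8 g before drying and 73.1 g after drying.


Formula: MC = (W_wet - W_dry) / W_wet * 100
Water mass = 77.8 - 73.1 = 4.7 g
MC = 4.7 / 77.8 * 100 = 6.0411%

Answer: 6.0411%


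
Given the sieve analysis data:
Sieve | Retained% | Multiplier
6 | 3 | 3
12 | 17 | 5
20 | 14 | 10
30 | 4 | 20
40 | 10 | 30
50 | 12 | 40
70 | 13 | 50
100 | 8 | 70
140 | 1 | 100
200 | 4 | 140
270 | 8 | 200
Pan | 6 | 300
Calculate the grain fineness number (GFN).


Formula: GFN = sum(pct * multiplier) / sum(pct)
sum(pct * multiplier) = 6364
sum(pct) = 100
GFN = 6364 / 100 = 63.64

Answer: 63.64


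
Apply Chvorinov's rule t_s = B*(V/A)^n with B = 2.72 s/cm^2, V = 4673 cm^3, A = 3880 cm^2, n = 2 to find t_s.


Formula: t_s = B * (V/A)^n  (Chvorinov's rule, n=2)
Modulus M = V/A = 4673/3880 = 1.204381 cm
M^2 = 1.204381^2 = 1.450534 cm^2
t_s = 2.72 * 1.450534 = 3.9455 s


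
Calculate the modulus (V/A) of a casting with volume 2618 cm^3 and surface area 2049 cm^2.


Formula: Casting Modulus M = V / A
M = 2618 cm^3 / 2049 cm^2 = 1.2777 cm

1.2777 cm


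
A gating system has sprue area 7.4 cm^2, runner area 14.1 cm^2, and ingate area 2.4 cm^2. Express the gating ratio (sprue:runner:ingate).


Sprue:Runner:Ingate = 1 : 14.1/7.4 : 2.4/7.4 = 1:1.91:0.32

Final answer: 1:1.91:0.32


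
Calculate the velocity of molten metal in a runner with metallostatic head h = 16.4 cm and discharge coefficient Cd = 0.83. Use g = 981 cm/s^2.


Formula: v = Cd * sqrt(2 * g * h)  (Torricelli with discharge coefficient)
2*g*h = 2 * 981 * 16.4 = 32176.8 cm^2/s^2
sqrt(32176.8) = 179.37893 cm/s
v = 0.83 * 179.37893 = 148.8845 cm/s


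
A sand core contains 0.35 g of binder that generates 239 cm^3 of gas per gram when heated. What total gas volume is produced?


Formula: V_gas = W_binder * gas_evolution_rate
V = 0.35 g * 239 cm^3/g = 83.6500 cm^3

83.6500 cm^3


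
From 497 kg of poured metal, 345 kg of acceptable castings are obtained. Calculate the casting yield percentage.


Formula: Casting Yield = (W_good / W_total) * 100
Yield = (345 kg / 497 kg) * 100 = 69.4165%

Answer: 69.4165%


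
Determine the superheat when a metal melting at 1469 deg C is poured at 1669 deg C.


Formula: Superheat = T_pour - T_melt
Superheat = 1669 - 1469 = 200 deg C

Final answer: 200 deg C


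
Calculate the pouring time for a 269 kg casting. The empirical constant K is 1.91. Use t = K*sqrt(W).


Formula: t = K * sqrt(W)
sqrt(W) = sqrt(269) = 16.40122
t = 1.91 * 16.40122 = 31.3263 s

31.3263 s


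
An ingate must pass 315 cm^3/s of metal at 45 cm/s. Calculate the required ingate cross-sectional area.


Formula: A_ingate = Q / v  (continuity equation)
A = 315 cm^3/s / 45 cm/s = 7.0000 cm^2


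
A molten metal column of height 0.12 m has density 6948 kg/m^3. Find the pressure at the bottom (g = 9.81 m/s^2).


Formula: P = rho * g * h
rho * g = 6948 * 9.81 = 68159.88 N/m^3
P = 68159.88 * 0.12 = 8179.1856 Pa

Answer: 8179.1856 Pa


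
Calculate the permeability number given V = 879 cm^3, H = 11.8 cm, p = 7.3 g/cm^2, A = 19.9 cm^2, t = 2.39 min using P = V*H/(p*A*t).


Formula: Permeability Number P = (V * H) / (p * A * t)
Numerator: V * H = 879 * 11.8 = 10372.2
Denominator: p * A * t = 7.3 * 19.9 * 2.39 = 347.1953
P = 10372.2 / 347.1953 = 29.8743

Answer: 29.8743


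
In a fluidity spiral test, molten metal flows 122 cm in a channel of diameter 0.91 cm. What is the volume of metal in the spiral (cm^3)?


Formula: V = pi * (d/2)^2 * L  (cylinder volume)
Radius = 0.91/2 = 0.455 cm
V = pi * 0.455^2 * 122 = 79.3474 cm^3

79.3474 cm^3


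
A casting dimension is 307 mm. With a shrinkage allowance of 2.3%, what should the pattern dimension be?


Formula: L_pattern = L_casting * (1 + shrinkage_rate/100)
Shrinkage factor = 1 + 2.3/100 = 1.023
L_pattern = 307 mm * 1.023 = 314.0610 mm

Final answer: 314.0610 mm


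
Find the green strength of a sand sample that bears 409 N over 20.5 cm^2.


Formula: Compressive Strength = Force / Area
Strength = 409 N / 20.5 cm^2 = 19.9512 N/cm^2

Answer: 19.9512 N/cm^2


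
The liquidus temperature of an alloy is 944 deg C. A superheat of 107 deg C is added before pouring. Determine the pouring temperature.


Formula: T_pour = T_melt + Superheat
T_pour = 944 + 107 = 1051 deg C

1051 deg C


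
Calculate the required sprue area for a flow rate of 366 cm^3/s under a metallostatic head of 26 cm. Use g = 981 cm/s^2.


Formula: v = sqrt(2*g*h), A = Q/v
Velocity: v = sqrt(2 * 981 * 26) = sqrt(51012) = 225.8584 cm/s
Sprue area: A = Q / v = 366 / 225.8584 = 1.6205 cm^2

1.6205 cm^2


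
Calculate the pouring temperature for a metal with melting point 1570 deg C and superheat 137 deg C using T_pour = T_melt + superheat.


Formula: T_pour = T_melt + Superheat
T_pour = 1570 + 137 = 1707 deg C

1707 deg C


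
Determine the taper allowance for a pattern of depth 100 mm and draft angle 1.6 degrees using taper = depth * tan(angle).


Formula: taper = depth * tan(draft_angle)
tan(1.6 deg) = 0.0279325
taper = 100 mm * 0.0279325 = 2.7933 mm


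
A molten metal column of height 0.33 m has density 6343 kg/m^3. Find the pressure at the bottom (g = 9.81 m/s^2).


Formula: P = rho * g * h
rho * g = 6343 * 9.81 = 62224.83 N/m^3
P = 62224.83 * 0.33 = 20534.1939 Pa

Answer: 20534.1939 Pa


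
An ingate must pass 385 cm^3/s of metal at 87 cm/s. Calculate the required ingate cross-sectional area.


Formula: A_ingate = Q / v  (continuity equation)
A = 385 cm^3/s / 87 cm/s = 4.4253 cm^2
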